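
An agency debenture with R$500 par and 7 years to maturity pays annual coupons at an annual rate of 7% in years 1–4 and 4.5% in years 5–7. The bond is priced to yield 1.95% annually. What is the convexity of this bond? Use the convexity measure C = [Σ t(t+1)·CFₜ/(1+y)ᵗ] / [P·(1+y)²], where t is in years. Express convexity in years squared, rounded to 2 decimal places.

43.24

With y = 0.0195:
  t   CF        PV=CF/(1+0.0195)^t    t·PV        t(t+1)·PV
  1        35.00        34.3306        34.3306          68.6611
  2        35.00        33.6739        67.3478         202.0435
  3        35.00        33.0298        99.0895         396.3580
  4        35.00        32.3981       129.5923         647.9614
  5        22.50        20.4290       102.1448         612.8690
  6        22.50        20.0382       120.2293         841.6052
  7       522.50       456.4316     3,195.0211      25,560.1684
  Σ                    630.3311     3,747.7553      28,329.6665
P = 630.3311.
Convexity = Σ t(t+1)·PV / [P·(1+y)²] = 28,329.6665 / (630.3311 × 1.039380) = 43.24125.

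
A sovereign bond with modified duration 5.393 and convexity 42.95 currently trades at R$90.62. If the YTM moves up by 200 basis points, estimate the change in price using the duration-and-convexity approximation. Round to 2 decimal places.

Duration effect: -D_mod·Δy = -5.393 × (+0.02) = -0.107860
Convexity effect: ½·C·(Δy)² = 0.5 × 42.95 × (0.02)² = +0.0085900
ΔP/P ≈ -0.107860 + 0.0085900 = -0.099270
ΔP ≈ 90.62 × (-0.099270) = -8.9958474.

-R$9.00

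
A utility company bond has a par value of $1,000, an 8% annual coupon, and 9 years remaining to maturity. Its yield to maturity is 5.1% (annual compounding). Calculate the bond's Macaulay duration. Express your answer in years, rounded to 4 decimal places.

6.9659 years

Periodic yield y = 0.051. Discount each cash flow and weight by its year:
  t   CF        PV=CF/(1+0.051)^t    t·PV
  1        80.00        76.1180        76.1180
  2        80.00        72.4243       144.8487
  3        80.00        68.9099       206.7298
  4        80.00        65.5661       262.2643
  5        80.00        62.3845       311.9223
  6        80.00        59.3572       356.1434
  7        80.00        56.4769       395.3384
  8        80.00        53.7364       429.8909
  9     1,080.00       690.2387     6,212.1484
  Σ                  1,205.2120     8,395.4041
Price P = Σ PV = 1,205.2120.
Macaulay duration = Σ(t·PV) / P = 8,395.4041 / 1,205.2120 = 6.96591 years.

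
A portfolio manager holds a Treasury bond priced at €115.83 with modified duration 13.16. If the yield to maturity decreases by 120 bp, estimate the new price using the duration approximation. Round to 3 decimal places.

€134.122

Duration approximation: ΔP/P ≈ -D_mod · Δy = -13.16 × (-0.012) = +0.157920.
New price ≈ 115.83 × (1 + 0.157920) = 134.1218736.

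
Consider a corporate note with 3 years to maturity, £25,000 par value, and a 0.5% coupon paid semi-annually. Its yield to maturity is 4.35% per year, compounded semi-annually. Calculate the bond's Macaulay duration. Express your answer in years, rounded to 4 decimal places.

Periodic yield y = 0.02175. Discount each cash flow and weight by its period:
  t   CF        PV=CF/(1+0.02175)^t    t·PV
  1        62.50        61.1696        61.1696
  2        62.50        59.8674       119.7349
  3        62.50        58.5930       175.7791
  4        62.50        57.3458       229.3831
  5        62.50        56.1251       280.6253
  6    25,062.50    22,027.0588   132,162.3530
  Σ                 22,320.1597   133,029.0449
Price P = Σ PV = 22,320.1597.
Macaulay duration = Σ(t·PV) / P = 133,029.0449 / 22,320.1597 = 5.96004 half-year periods.
In years: 5.96004 / 2 = 2.98002 years.

2.9800 years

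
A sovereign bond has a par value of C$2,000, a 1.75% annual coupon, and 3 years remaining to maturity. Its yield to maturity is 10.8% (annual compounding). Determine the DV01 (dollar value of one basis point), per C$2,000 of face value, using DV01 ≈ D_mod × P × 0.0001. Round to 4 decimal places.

C$0.4131

Periodic yield y = 0.108.
  t   CF        PV=CF/(1+0.108)^t    t·PV
  1        35.00        31.5884        31.5884
  2        35.00        28.5094        57.0189
  3     2,035.00     1,496.0466     4,488.1399
  Σ                  1,556.1445     4,576.7472
P = 1,556.1445; D_Mac = 2.94108 yrs; D_mod = 2.65441 yrs.
DV01 ≈ 2.65441 × 1,556.1445 × 0.0001 = 0.413064.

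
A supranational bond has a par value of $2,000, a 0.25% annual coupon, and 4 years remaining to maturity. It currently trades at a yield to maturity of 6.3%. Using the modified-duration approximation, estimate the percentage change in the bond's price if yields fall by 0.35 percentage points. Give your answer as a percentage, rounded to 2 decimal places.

Periodic yield y = 0.063. Modified duration first:
  t   CF        PV=CF/(1+0.063)^t    t·PV
  1         5.00         4.7037         4.7037
  2         5.00         4.4249         8.8498
  3         5.00         4.1627        12.4880
  4     2,005.00     1,570.2953     6,281.1810
  Σ                  1,583.5865     6,307.2225
P = 1,583.5865; D_Mac = 3.98287 yrs; D_mod = 3.98287/(1+0.063) = 3.74682 yrs.
ΔP/P ≈ -D_mod · Δy = -3.74682 × (-0.0035) = +0.013114 = +1.3114%.

+1.31%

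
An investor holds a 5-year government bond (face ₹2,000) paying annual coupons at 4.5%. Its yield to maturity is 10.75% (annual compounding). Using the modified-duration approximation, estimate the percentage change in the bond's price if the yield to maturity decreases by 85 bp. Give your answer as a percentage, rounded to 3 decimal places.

+3.469%

Periodic yield y = 0.1075. Modified duration first:
  t   CF        PV=CF/(1+0.1075)^t    t·PV
  1        90.00        81.2641        81.2641
  2        90.00        73.3762       146.7523
  3        90.00        66.2539       198.7616
  4        90.00        59.8229       239.2917
  5     2,090.00     1,254.3756     6,271.8782
  Σ                  1,535.0927     6,937.9479
P = 1,535.0927; D_Mac = 4.51956 yrs; D_mod = 4.51956/(1+0.1075) = 4.08087 yrs.
ΔP/P ≈ -D_mod · Δy = -4.08087 × (-0.0085) = +0.034687 = +3.4687%.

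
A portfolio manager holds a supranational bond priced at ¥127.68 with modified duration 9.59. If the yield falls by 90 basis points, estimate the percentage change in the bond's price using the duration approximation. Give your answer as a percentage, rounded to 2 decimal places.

Duration approximation: ΔP/P ≈ -D_mod · Δy = -9.59 × (-0.009) = +0.086310.
As a percentage: +8.6310%.

+8.63%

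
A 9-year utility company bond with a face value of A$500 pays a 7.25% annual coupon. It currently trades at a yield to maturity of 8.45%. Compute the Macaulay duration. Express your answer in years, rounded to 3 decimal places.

6.823 years

Periodic yield y = 0.0845. Discount each cash flow and weight by its year:
  t   CF        PV=CF/(1+0.0845)^t    t·PV
  1        36.25        33.4255        33.4255
  2        36.25        30.8212        61.6423
  3        36.25        28.4197        85.2591
  4        36.25        26.2053       104.8214
  5        36.25        24.1635       120.8176
  6        36.25        22.2808       133.6848
  7        36.25        20.5448       143.8133
  8        36.25        18.9440       151.5520
  9       536.25       258.4052     2,325.6471
  Σ                    463.2100     3,160.6630
Price P = Σ PV = 463.2100.
Macaulay duration = Σ(t·PV) / P = 3,160.6630 / 463.2100 = 6.82339 years.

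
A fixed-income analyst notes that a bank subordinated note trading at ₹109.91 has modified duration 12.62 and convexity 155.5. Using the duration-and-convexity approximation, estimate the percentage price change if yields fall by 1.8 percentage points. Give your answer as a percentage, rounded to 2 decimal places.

+25.24%

Duration effect: -D_mod·Δy = -12.62 × (-0.018) = +0.227160
Convexity effect: ½·C·(Δy)² = 0.5 × 155.5 × (-0.018)² = +0.0251910
ΔP/P ≈ +0.227160 + 0.0251910 = +0.252351
= +25.2351%.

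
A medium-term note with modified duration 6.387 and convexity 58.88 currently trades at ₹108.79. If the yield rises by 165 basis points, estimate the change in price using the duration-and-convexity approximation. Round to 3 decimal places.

-₹10.593

Duration effect: -D_mod·Δy = -6.387 × (+0.0165) = -0.1053855
Convexity effect: ½·C·(Δy)² = 0.5 × 58.88 × (0.0165)² = +0.00801504
ΔP/P ≈ -0.1053855 + 0.00801504 = -0.09737046
ΔP ≈ 108.79 × (-0.09737046) = -10.5929323434.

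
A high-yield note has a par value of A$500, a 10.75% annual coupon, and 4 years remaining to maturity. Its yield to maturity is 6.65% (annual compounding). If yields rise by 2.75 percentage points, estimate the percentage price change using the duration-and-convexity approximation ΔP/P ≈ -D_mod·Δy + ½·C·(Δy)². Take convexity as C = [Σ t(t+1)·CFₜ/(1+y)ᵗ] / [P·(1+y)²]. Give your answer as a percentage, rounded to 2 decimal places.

-8.45%

With y = 0.0665:
  t   CF        PV=CF/(1+0.0665)^t    t·PV        t(t+1)·PV
  1        53.75        50.3985        50.3985         100.7970
  2        53.75        47.2560        94.5120         283.5359
  3        53.75        44.3094       132.9282         531.7128
  4       553.75       428.0261     1,712.1046       8,560.5229
  Σ                    569.9900     1,989.9432       9,476.5686
P = 569.9900; D_Mac = 3.49119 yrs; D_mod = 3.27350 yrs; C = 14.61713.
Duration effect: -3.27350 × (+0.0275) = -0.090021
Convexity effect: 0.5 × 14.61713 × (0.0275)² = +0.0055271
ΔP/P ≈ -0.090021 + 0.0055271 = -0.084494 = -8.4494%.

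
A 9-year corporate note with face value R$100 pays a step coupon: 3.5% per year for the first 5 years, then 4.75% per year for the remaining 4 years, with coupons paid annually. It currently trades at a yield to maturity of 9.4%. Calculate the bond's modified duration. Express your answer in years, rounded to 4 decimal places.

Periodic yield y = 0.094. First find Macaulay duration:
  t   CF        PV=CF/(1+0.094)^t    t·PV
  1         3.50         3.1993         3.1993
  2         3.50         2.9244         5.8488
  3         3.50         2.6731         8.0193
  4         3.50         2.4434         9.7737
  5         3.50         2.2335        11.1674
  6         4.75         2.7707        16.6242
  7         4.75         2.5326        17.7284
  8         4.75         2.3150        18.5202
  9       104.75        46.6657       419.9916
  Σ                     67.7577       510.8729
P = 67.7577; Macaulay duration = 510.8729 / 67.7577 = 7.53970 years.
Modified duration = D_Mac / (1 + y) = 7.53970 / 1.094 = 6.89186 years.

6.8919 years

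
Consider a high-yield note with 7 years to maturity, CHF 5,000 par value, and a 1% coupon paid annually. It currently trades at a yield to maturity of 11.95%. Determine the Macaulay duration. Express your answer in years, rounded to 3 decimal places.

6.685 years

Periodic yield y = 0.1195. Discount each cash flow and weight by its year:
  t   CF        PV=CF/(1+0.1195)^t    t·PV
  1        50.00        44.6628        44.6628
  2        50.00        39.8953        79.7906
  3        50.00        35.6367       106.9102
  4        50.00        31.8327       127.3308
  5        50.00        28.4348       142.1738
  6        50.00        25.3995       152.3971
  7     5,050.00     2,291.5149    16,040.6046
  Σ                  2,497.3767    16,693.8698
Price P = Σ PV = 2,497.3767.
Macaulay duration = Σ(t·PV) / P = 16,693.8698 / 2,497.3767 = 6.68456 years.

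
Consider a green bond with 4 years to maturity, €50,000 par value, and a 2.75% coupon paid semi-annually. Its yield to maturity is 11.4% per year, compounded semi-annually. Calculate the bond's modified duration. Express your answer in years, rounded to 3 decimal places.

3.572 years

Periodic yield y = 0.057. First find Macaulay duration:
  t   CF        PV=CF/(1+0.057)^t    t·PV
  1       687.50       650.4257       650.4257
  2       687.50       615.3507     1,230.7015
  3       687.50       582.1672     1,746.5016
  4       687.50       550.7731     2,203.0926
  5       687.50       521.0720     2,605.3602
  6       687.50       492.9726     2,957.8356
  7       687.50       466.3885     3,264.7192
  8    50,687.50    32,531.2666   260,250.1330
  Σ                 36,410.4165   274,908.7693
P = 36,410.4165; Macaulay duration = 274,908.7693 / 36,410.4165 = 7.55028 half-year periods = 3.77514 years.
Modified duration = D_Mac / (1 + y) = 3.77514 / 1.057 = 3.57156 years.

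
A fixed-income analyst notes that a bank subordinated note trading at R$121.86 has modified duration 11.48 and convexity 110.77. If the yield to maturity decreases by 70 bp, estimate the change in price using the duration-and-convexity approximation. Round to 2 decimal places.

+R$10.12

Duration effect: -D_mod·Δy = -11.48 × (-0.007) = +0.080360
Convexity effect: ½·C·(Δy)² = 0.5 × 110.77 × (-0.007)² = +0.002713865
ΔP/P ≈ +0.080360 + 0.002713865 = +0.083073865
ΔP ≈ 121.86 × (+0.083073865) = +10.1233811889.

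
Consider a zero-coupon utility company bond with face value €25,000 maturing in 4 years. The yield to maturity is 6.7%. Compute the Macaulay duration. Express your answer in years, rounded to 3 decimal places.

4.000 years

A zero-coupon bond has a single cash flow at maturity, so its Macaulay duration equals its maturity: 4 years.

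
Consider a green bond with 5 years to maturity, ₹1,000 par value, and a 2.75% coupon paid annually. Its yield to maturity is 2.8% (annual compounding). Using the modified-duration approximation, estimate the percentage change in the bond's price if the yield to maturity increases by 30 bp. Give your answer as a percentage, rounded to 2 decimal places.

-1.38%

Periodic yield y = 0.028. Modified duration first:
  t   CF        PV=CF/(1+0.028)^t    t·PV
  1        27.50        26.7510        26.7510
  2        27.50        26.0223        52.0447
  3        27.50        25.3136        75.9407
  4        27.50        24.6241        98.4964
  5     1,027.50       894.9860     4,474.9302
  Σ                    997.6970     4,728.1629
P = 997.6970; D_Mac = 4.73908 yrs; D_mod = 4.73908/(1+0.028) = 4.61000 yrs.
ΔP/P ≈ -D_mod · Δy = -4.61000 × (+0.003) = -0.013830 = -1.3830%.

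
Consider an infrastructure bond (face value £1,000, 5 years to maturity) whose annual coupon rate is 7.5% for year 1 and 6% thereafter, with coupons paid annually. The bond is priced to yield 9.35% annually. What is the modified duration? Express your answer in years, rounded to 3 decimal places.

3.995 years

Periodic yield y = 0.0935. First find Macaulay duration:
  t   CF        PV=CF/(1+0.0935)^t    t·PV
  1        75.00        68.5871        68.5871
  2        60.00        50.1780       100.3561
  3        60.00        45.8876       137.6627
  4        60.00        41.9639       167.8557
  5     1,060.00       677.9723     3,389.8613
  Σ                    884.5889     3,864.3229
P = 884.5889; Macaulay duration = 3,864.3229 / 884.5889 = 4.36850 years.
Modified duration = D_Mac / (1 + y) = 4.36850 / 1.0935 = 3.99497 years.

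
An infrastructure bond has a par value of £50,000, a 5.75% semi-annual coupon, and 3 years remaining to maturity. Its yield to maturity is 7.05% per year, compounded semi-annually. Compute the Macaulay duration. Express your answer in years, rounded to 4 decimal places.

2.7938 years

Periodic yield y = 0.03525. Discount each cash flow and weight by its period:
  t   CF        PV=CF/(1+0.03525)^t    t·PV
  1     1,437.50     1,388.5535     1,388.5535
  2     1,437.50     1,341.2736     2,682.5472
  3     1,437.50     1,295.6036     3,886.8107
  4     1,437.50     1,251.4886     5,005.9544
  5     1,437.50     1,208.8757     6,044.3786
  6    51,437.50    41,783.8465   250,703.0791
  Σ                 48,269.6415   269,711.3235
Price P = Σ PV = 48,269.6415.
Macaulay duration = Σ(t·PV) / P = 269,711.3235 / 48,269.6415 = 5.58760 half-year periods.
In years: 5.58760 / 2 = 2.79380 years.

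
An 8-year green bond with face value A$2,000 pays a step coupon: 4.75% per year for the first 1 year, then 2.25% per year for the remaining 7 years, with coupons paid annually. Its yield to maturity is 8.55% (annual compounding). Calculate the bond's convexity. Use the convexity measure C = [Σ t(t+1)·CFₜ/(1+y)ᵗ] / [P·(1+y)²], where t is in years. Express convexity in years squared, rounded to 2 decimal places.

51.63

With y = 0.0855:
  t   CF        PV=CF/(1+0.0855)^t    t·PV        t(t+1)·PV
  1        95.00        87.5173        87.5173         175.0345
  2        45.00        38.1903        76.3806         229.1417
  3        45.00        35.1822       105.5466         422.1864
  4        45.00        32.4111       129.6442         648.2212
  5        45.00        29.8582       149.2909         895.7455
  6        45.00        27.5064       165.0383       1,155.2682
  7        45.00        25.3398       177.3788       1,419.0306
  8     2,045.00     1,060.8517     8,486.8139      76,381.3247
  Σ                  1,336.8569     9,377.6106      81,325.9529
P = 1,336.8569.
Convexity = Σ t(t+1)·PV / [P·(1+y)²] = 81,325.9529 / (1,336.8569 × 1.178310) = 51.62791.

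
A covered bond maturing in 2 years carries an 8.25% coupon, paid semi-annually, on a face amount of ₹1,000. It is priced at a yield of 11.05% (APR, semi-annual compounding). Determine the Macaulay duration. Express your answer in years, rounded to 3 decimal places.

Periodic yield y = 0.05525. Discount each cash flow and weight by its period:
  t   CF        PV=CF/(1+0.05525)^t    t·PV
  1        41.25        39.0903        39.0903
  2        41.25        37.0436        74.0872
  3        41.25        35.1041       105.3123
  4     1,041.25       839.7182     3,358.8728
  Σ                    950.9562     3,577.3626
Price P = Σ PV = 950.9562.
Macaulay duration = Σ(t·PV) / P = 3,577.3626 / 950.9562 = 3.76186 half-year periods.
In years: 3.76186 / 2 = 1.88093 years.

1.881 years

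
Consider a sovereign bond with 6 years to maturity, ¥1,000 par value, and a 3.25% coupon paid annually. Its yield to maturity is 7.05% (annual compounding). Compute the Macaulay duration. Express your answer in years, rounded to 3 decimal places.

Periodic yield y = 0.0705. Discount each cash flow and weight by its year:
  t   CF        PV=CF/(1+0.0705)^t    t·PV
  1        32.50        30.3596        30.3596
  2        32.50        28.3602        56.7205
  3        32.50        26.4925        79.4776
  4        32.50        24.7478        98.9912
  5        32.50        23.1180       115.5899
  6     1,032.50       686.0725     4,116.4352
  Σ                    819.1507     4,497.5740
Price P = Σ PV = 819.1507.
Macaulay duration = Σ(t·PV) / P = 4,497.5740 / 819.1507 = 5.49053 years.

5.491 years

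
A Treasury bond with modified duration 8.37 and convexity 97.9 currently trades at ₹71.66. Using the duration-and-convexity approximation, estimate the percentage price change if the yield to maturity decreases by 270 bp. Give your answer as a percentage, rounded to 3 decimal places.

Duration effect: -D_mod·Δy = -8.37 × (-0.027) = +0.225990
Convexity effect: ½·C·(Δy)² = 0.5 × 97.9 × (-0.027)² = +0.03568455
ΔP/P ≈ +0.225990 + 0.03568455 = +0.26167455
= +26.167455%.

+26.167%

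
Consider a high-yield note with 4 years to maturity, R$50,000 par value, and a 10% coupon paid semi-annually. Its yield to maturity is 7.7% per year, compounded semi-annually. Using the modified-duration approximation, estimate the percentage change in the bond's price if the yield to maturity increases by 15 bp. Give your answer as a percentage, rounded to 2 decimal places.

-0.49%

Periodic yield y = 0.0385. Modified duration first:
  t   CF        PV=CF/(1+0.0385)^t    t·PV
  1     2,500.00     2,407.3182     2,407.3182
  2     2,500.00     2,318.0725     4,636.1449
  3     2,500.00     2,232.1353     6,696.4058
  4     2,500.00     2,149.3840     8,597.5359
  5     2,500.00     2,069.7005    10,348.5025
  6     2,500.00     1,992.9711    11,957.8267
  7     2,500.00     1,919.0863    13,433.6040
  8    52,500.00    38,806.7521   310,454.0169
  Σ                 53,895.4199   368,531.3548
P = 53,895.4199; D_Mac = 6.83790 half-year periods = 3.41895 yrs; D_mod = 3.41895/(1+0.0385) = 3.29220 yrs.
ΔP/P ≈ -D_mod · Δy = -3.29220 × (+0.0015) = -0.004938 = -0.4938%.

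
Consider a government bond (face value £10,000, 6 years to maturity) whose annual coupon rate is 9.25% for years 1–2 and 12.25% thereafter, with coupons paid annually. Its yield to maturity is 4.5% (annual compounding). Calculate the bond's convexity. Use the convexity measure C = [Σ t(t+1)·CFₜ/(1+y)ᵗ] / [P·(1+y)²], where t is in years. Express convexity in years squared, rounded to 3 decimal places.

29.430

With y = 0.045:
  t   CF        PV=CF/(1+0.045)^t    t·PV        t(t+1)·PV
  1       925.00       885.1675       885.1675       1,770.3349
  2       925.00       847.0502     1,694.1004       5,082.3012
  3     1,225.00     1,073.4633     3,220.3900      12,881.5601
  4     1,225.00     1,027.2376     4,108.9506      20,544.7529
  5     1,225.00       983.0025     4,915.0127      29,490.0760
  6    11,225.00     8,619.6297    51,717.7780     362,024.4458
  Σ                 13,435.5508    66,541.3991     431,793.4709
P = 13,435.5508.
Convexity = Σ t(t+1)·PV / [P·(1+y)²] = 431,793.4709 / (13,435.5508 × 1.092025) = 29.42985.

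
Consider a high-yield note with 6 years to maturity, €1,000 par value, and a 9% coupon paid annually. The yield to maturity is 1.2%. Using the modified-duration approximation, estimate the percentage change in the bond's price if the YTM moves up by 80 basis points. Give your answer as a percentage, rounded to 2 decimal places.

-4.03%

Periodic yield y = 0.012. Modified duration first:
  t   CF        PV=CF/(1+0.012)^t    t·PV
  1        90.00        88.9328        88.9328
  2        90.00        87.8783       175.7565
  3        90.00        86.8362       260.5087
  4        90.00        85.8066       343.2262
  5        90.00        84.7891       423.9454
  6     1,090.00     1,014.7135     6,088.2808
  Σ                  1,448.9564     7,380.6505
P = 1,448.9564; D_Mac = 5.09377 yrs; D_mod = 5.09377/(1+0.012) = 5.03337 yrs.
ΔP/P ≈ -D_mod · Δy = -5.03337 × (+0.008) = -0.040267 = -4.0267%.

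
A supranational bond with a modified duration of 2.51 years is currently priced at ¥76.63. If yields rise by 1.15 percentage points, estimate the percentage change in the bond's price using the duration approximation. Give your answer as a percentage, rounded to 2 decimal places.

Duration approximation: ΔP/P ≈ -D_mod · Δy = -2.51 × (+0.0115) = -0.028865.
As a percentage: -2.8865%.

-2.89%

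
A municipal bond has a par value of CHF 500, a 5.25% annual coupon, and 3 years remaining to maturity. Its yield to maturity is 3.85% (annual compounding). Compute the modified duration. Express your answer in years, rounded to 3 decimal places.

2.750 years

Periodic yield y = 0.0385. First find Macaulay duration:
  t   CF        PV=CF/(1+0.0385)^t    t·PV
  1        26.25        25.2768        25.2768
  2        26.25        24.3398        48.6795
  3       526.25       469.8645     1,409.5934
  Σ                    519.4811     1,483.5498
P = 519.4811; Macaulay duration = 1,483.5498 / 519.4811 = 2.85583 years.
Modified duration = D_Mac / (1 + y) = 2.85583 / 1.0385 = 2.74996 years.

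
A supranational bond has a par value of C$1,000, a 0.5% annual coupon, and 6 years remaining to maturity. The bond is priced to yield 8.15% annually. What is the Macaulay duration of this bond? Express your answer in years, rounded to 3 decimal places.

Periodic yield y = 0.0815. Discount each cash flow and weight by its year:
  t   CF        PV=CF/(1+0.0815)^t    t·PV
  1         5.00         4.6232         4.6232
  2         5.00         4.2748         8.5496
  3         5.00         3.9527        11.8580
  4         5.00         3.6548        14.6192
  5         5.00         3.3794        16.8969
  6     1,005.00       628.0684     3,768.4102
  Σ                    647.9532     3,824.9572
Price P = Σ PV = 647.9532.
Macaulay duration = Σ(t·PV) / P = 3,824.9572 / 647.9532 = 5.90314 years.

5.903 years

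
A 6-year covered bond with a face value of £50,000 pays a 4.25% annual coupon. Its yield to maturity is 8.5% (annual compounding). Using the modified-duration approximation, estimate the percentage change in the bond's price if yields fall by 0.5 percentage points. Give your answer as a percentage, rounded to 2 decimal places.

Periodic yield y = 0.085. Modified duration first:
  t   CF        PV=CF/(1+0.085)^t    t·PV
  1     2,125.00     1,958.5253     1,958.5253
  2     2,125.00     1,805.0925     3,610.1850
  3     2,125.00     1,663.6797     4,991.0391
  4     2,125.00     1,533.3454     6,133.3814
  5     2,125.00     1,413.2215     7,066.1076
  6    52,125.00    31,949.7628   191,698.5771
  Σ                 40,323.6273   215,457.8156
P = 40,323.6273; D_Mac = 5.34322 yrs; D_mod = 5.34322/(1+0.085) = 4.92462 yrs.
ΔP/P ≈ -D_mod · Δy = -4.92462 × (-0.005) = +0.024623 = +2.4623%.

+2.46%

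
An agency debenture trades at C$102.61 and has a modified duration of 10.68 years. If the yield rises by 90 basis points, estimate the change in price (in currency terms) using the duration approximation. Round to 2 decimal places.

-C$9.86

Duration approximation: ΔP/P ≈ -D_mod · Δy = -10.68 × (+0.009) = -0.096120.
ΔP ≈ 102.61 × (-0.096120) = -9.8628732.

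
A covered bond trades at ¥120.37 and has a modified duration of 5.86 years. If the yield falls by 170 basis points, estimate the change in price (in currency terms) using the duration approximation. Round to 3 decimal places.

+¥11.991

Duration approximation: ΔP/P ≈ -D_mod · Δy = -5.86 × (-0.017) = +0.099620.
ΔP ≈ 120.37 × (+0.099620) = +11.9912594.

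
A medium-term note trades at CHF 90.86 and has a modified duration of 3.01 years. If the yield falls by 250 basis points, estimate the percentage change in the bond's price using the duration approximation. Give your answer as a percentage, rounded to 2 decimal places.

+7.53%

Duration approximation: ΔP/P ≈ -D_mod · Δy = -3.01 × (-0.025) = +0.075250.
As a percentage: +7.5250%.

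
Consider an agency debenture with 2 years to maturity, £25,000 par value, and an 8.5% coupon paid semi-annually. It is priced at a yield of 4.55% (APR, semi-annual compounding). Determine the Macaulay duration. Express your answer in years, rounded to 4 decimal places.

1.8857 years

Periodic yield y = 0.02275. Discount each cash flow and weight by its period:
  t   CF        PV=CF/(1+0.02275)^t    t·PV
  1     1,062.50     1,038.8658     1,038.8658
  2     1,062.50     1,015.7573     2,031.5146
  3     1,062.50       993.1629     2,979.4886
  4    26,062.50    23,819.8005    95,279.2020
  Σ                 26,867.5865   101,329.0710
Price P = Σ PV = 26,867.5865.
Macaulay duration = Σ(t·PV) / P = 101,329.0710 / 26,867.5865 = 3.77142 half-year periods.
In years: 3.77142 / 2 = 1.88571 years.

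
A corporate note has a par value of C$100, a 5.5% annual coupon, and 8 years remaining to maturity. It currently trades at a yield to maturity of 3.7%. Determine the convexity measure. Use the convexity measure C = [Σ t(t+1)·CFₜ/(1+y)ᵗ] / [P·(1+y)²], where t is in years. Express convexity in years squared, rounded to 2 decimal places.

53.32

With y = 0.037:
  t   CF        PV=CF/(1+0.037)^t    t·PV        t(t+1)·PV
  1         5.50         5.3038         5.3038          10.6075
  2         5.50         5.1145        10.2290          30.6871
  3         5.50         4.9320        14.7961          59.1845
  4         5.50         4.7561        19.0243          95.1213
  5         5.50         4.5864        22.9318         137.5910
  6         5.50         4.4227        26.5364         185.7545
  7         5.50         4.2649        29.8545         238.8358
  8       105.50        78.8901       631.1207       5,680.0859
  Σ                    112.2705       759.7965       6,437.8677
P = 112.2705.
Convexity = Σ t(t+1)·PV / [P·(1+y)²] = 6,437.8677 / (112.2705 × 1.075369) = 53.32353.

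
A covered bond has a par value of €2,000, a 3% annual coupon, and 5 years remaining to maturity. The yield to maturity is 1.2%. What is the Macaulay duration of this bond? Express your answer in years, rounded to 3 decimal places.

Periodic yield y = 0.012. Discount each cash flow and weight by its year:
  t   CF        PV=CF/(1+0.012)^t    t·PV
  1        60.00        59.2885        59.2885
  2        60.00        58.5855       117.1710
  3        60.00        57.8908       173.6725
  4        60.00        57.2044       228.8175
  5     2,060.00     1,940.7279     9,703.6397
  Σ                  2,173.6972    10,282.5892
Price P = Σ PV = 2,173.6972.
Macaulay duration = Σ(t·PV) / P = 10,282.5892 / 2,173.6972 = 4.73046 years.

4.730 years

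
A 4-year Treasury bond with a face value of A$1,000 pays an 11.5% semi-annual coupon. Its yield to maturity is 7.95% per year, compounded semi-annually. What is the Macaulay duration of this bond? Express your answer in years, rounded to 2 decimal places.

3.36 years

Periodic yield y = 0.03975. Discount each cash flow and weight by its period:
  t   CF        PV=CF/(1+0.03975)^t    t·PV
  1        57.50        55.3018        55.3018
  2        57.50        53.1876       106.3751
  3        57.50        51.1542       153.4625
  4        57.50        49.1985       196.7941
  5        57.50        47.3177       236.5883
  6        57.50        45.5087       273.0521
  7        57.50        43.7689       306.3821
  8     1,057.50       774.1925     6,193.5398
  Σ                  1,119.6297     7,521.4957
Price P = Σ PV = 1,119.6297.
Macaulay duration = Σ(t·PV) / P = 7,521.4957 / 1,119.6297 = 6.71784 half-year periods.
In years: 6.71784 / 2 = 3.35892 years.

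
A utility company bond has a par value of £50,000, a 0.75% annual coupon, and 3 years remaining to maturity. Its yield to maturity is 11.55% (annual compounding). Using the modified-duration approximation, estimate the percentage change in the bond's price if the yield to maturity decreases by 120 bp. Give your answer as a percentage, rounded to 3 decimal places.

+3.199%

Periodic yield y = 0.1155. Modified duration first:
  t   CF        PV=CF/(1+0.1155)^t    t·PV
  1       375.00       336.1721       336.1721
  2       375.00       301.3645       602.7290
  3    50,375.00    36,291.6184   108,874.8551
  Σ                 36,929.1550   109,813.7563
P = 36,929.1550; D_Mac = 2.97363 yrs; D_mod = 2.97363/(1+0.1155) = 2.66574 yrs.
ΔP/P ≈ -D_mod · Δy = -2.66574 × (-0.012) = +0.031989 = +3.1989%.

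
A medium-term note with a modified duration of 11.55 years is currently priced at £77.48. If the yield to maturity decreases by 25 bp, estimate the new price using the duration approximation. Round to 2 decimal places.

Duration approximation: ΔP/P ≈ -D_mod · Δy = -11.55 × (-0.0025) = +0.028875.
New price ≈ 77.48 × (1 + 0.028875) = 79.717235.

£79.72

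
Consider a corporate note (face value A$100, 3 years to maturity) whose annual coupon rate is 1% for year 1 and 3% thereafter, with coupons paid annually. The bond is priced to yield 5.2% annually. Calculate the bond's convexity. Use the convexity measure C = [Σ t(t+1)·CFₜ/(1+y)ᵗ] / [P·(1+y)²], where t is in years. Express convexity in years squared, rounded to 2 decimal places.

10.59

With y = 0.052:
  t   CF        PV=CF/(1+0.052)^t    t·PV        t(t+1)·PV
  1         1.00         0.9506         0.9506           1.9011
  2         3.00         2.7108         5.4215          16.2645
  3       103.00        88.4688       265.4063       1,061.6253
  Σ                     92.1301       271.7784       1,079.7909
P = 92.1301.
Convexity = Σ t(t+1)·PV / [P·(1+y)²] = 1,079.7909 / (92.1301 × 1.106704) = 10.59026.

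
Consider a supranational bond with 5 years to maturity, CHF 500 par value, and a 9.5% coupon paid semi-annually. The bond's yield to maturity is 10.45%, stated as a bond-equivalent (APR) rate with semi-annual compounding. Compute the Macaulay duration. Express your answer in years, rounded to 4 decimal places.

Periodic yield y = 0.05225. Discount each cash flow and weight by its period:
  t   CF        PV=CF/(1+0.05225)^t    t·PV
  1        23.75        22.5707        22.5707
  2        23.75        21.4499        42.8998
  3        23.75        20.3848        61.1545
  4        23.75        19.3726        77.4904
  5        23.75        18.4106        92.0532
  6        23.75        17.4965       104.9787
  7        23.75        16.6277       116.3936
  8        23.75        15.8020       126.4160
  9        23.75        15.0173       135.1561
  10      523.75       314.7275     3,147.2750
  Σ                    481.8596     3,926.3880
Price P = Σ PV = 481.8596.
Macaulay duration = Σ(t·PV) / P = 3,926.3880 / 481.8596 = 8.14841 half-year periods.
In years: 8.14841 / 2 = 4.07420 years.

4.0742 years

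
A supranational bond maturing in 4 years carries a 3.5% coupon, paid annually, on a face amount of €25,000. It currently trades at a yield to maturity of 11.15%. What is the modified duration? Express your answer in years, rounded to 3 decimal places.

Periodic yield y = 0.1115. First find Macaulay duration:
  t   CF        PV=CF/(1+0.1115)^t    t·PV
  1       875.00       787.2245       787.2245
  2       875.00       708.2541     1,416.5083
  3       875.00       637.2057     1,911.6171
  4    25,875.00    16,952.8411    67,811.3642
  Σ                 19,085.5254    71,926.7141
P = 19,085.5254; Macaulay duration = 71,926.7141 / 19,085.5254 = 3.76865 years.
Modified duration = D_Mac / (1 + y) = 3.76865 / 1.1115 = 3.39060 years.

3.391 years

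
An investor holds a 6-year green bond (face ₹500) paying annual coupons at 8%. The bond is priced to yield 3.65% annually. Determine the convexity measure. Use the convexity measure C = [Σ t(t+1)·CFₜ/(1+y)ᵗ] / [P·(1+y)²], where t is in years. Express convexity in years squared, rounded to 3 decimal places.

With y = 0.0365:
  t   CF        PV=CF/(1+0.0365)^t    t·PV        t(t+1)·PV
  1        40.00        38.5914        38.5914          77.1828
  2        40.00        37.2324        74.4649         223.3946
  3        40.00        35.9213       107.7639         431.0556
  4        40.00        34.6563       138.6254         693.1269
  5        40.00        33.4359       167.1797       1,003.0780
  6       540.00       435.4897     2,612.9384      18,290.5688
  Σ                    615.3272     3,139.5636      20,718.4068
P = 615.3272.
Convexity = Σ t(t+1)·PV / [P·(1+y)²] = 20,718.4068 / (615.3272 × 1.074332) = 31.34091.

31.341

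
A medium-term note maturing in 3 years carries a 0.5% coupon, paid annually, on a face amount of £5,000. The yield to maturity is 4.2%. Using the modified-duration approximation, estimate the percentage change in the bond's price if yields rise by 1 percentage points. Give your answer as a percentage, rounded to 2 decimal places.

Periodic yield y = 0.042. Modified duration first:
  t   CF        PV=CF/(1+0.042)^t    t·PV
  1        25.00        23.9923        23.9923
  2        25.00        23.0253        46.0505
  3     5,025.00     4,441.5332    13,324.5995
  Σ                  4,488.5507    13,394.6423
P = 4,488.5507; D_Mac = 2.98418 yrs; D_mod = 2.98418/(1+0.042) = 2.86390 yrs.
ΔP/P ≈ -D_mod · Δy = -2.86390 × (+0.01) = -0.028639 = -2.8639%.

-2.86%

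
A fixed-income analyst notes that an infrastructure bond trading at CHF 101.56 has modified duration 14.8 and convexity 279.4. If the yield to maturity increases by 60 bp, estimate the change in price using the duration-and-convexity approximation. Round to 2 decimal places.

Duration effect: -D_mod·Δy = -14.8 × (+0.006) = -0.088800
Convexity effect: ½·C·(Δy)² = 0.5 × 279.4 × (0.006)² = +0.0050292
ΔP/P ≈ -0.088800 + 0.0050292 = -0.0837708
ΔP ≈ 101.56 × (-0.0837708) = -8.507762448.

-CHF 8.51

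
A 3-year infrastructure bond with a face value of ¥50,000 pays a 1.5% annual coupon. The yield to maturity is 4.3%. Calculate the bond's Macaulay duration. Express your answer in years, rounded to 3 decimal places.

2.954 years

Periodic yield y = 0.043. Discount each cash flow and weight by its year:
  t   CF        PV=CF/(1+0.043)^t    t·PV
  1       750.00       719.0796       719.0796
  2       750.00       689.4339     1,378.8678
  3    50,750.00    44,728.3751   134,185.1253
  Σ                 46,136.8886   136,283.0727
Price P = Σ PV = 46,136.8886.
Macaulay duration = Σ(t·PV) / P = 136,283.0727 / 46,136.8886 = 2.95389 years.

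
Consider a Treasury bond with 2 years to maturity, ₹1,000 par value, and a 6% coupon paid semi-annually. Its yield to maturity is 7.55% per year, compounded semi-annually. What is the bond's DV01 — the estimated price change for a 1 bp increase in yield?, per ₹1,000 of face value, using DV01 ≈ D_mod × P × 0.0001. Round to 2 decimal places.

Periodic yield y = 0.03775.
  t   CF        PV=CF/(1+0.03775)^t    t·PV
  1        30.00        28.9087        28.9087
  2        30.00        27.8571        55.7142
  3        30.00        26.8437        80.5312
  4     1,030.00       888.1090     3,552.4359
  Σ                    971.7185     3,717.5900
P = 971.7185; D_Mac = 3.82579 half-year periods = 1.91289 yrs; D_mod = 1.84331 yrs.
DV01 ≈ 1.84331 × 971.7185 × 0.0001 = 0.179118.

₹0.18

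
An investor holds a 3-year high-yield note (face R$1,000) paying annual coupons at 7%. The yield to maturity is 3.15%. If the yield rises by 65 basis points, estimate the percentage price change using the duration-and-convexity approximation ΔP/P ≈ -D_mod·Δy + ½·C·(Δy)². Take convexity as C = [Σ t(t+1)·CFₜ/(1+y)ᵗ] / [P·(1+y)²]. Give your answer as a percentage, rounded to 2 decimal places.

With y = 0.0315:
  t   CF        PV=CF/(1+0.0315)^t    t·PV        t(t+1)·PV
  1        70.00        67.8623        67.8623         135.7247
  2        70.00        65.7900       131.5799         394.7397
  3     1,070.00       974.9359     2,924.8078      11,699.2313
  Σ                  1,108.5882     3,124.2501      12,229.6957
P = 1,108.5882; D_Mac = 2.81822 yrs; D_mod = 2.73216 yrs; C = 10.36828.
Duration effect: -2.73216 × (+0.0065) = -0.017759
Convexity effect: 0.5 × 10.36828 × (0.0065)² = +0.0002190
ΔP/P ≈ -0.017759 + 0.0002190 = -0.017540 = -1.7540%.

-1.75%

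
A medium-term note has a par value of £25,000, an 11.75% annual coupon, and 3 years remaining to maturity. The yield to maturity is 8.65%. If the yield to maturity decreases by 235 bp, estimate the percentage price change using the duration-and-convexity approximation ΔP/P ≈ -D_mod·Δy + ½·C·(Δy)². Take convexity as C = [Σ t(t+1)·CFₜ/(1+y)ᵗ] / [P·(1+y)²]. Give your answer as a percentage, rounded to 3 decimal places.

+6.100%

With y = 0.0865:
  t   CF        PV=CF/(1+0.0865)^t    t·PV        t(t+1)·PV
  1     2,937.50     2,703.6355     2,703.6355       5,407.2711
  2     2,937.50     2,488.3898     4,976.7796      14,930.3389
  3    27,937.50    21,782.0298    65,346.0895     261,384.3580
  Σ                 26,974.0552    73,026.5046     281,721.9679
P = 26,974.0552; D_Mac = 2.70729 yrs; D_mod = 2.49175 yrs; C = 8.84739.
Duration effect: -2.49175 × (-0.0235) = +0.058556
Convexity effect: 0.5 × 8.84739 × (-0.0235)² = +0.0024430
ΔP/P ≈ +0.058556 + 0.0024430 = +0.060999 = +6.0999%.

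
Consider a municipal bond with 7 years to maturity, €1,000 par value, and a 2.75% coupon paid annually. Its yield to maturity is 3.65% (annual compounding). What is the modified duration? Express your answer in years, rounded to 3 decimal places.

Periodic yield y = 0.0365. First find Macaulay duration:
  t   CF        PV=CF/(1+0.0365)^t    t·PV
  1        27.50        26.5316        26.5316
  2        27.50        25.5973        51.1946
  3        27.50        24.6959        74.0877
  4        27.50        23.8262        95.3050
  5        27.50        22.9872       114.9360
  6        27.50        22.1777       133.0663
  7     1,027.50       799.4599     5,596.2193
  Σ                    945.2758     6,091.3405
P = 945.2758; Macaulay duration = 6,091.3405 / 945.2758 = 6.44398 years.
Modified duration = D_Mac / (1 + y) = 6.44398 / 1.0365 = 6.21706 years.

6.217 years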